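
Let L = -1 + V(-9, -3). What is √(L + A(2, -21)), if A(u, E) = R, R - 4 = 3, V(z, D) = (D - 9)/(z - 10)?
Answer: 3*√266/19 ≈ 2.5752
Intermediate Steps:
V(z, D) = (-9 + D)/(-10 + z)
R = 7 (R = 4 + 3 = 7)
A(u, E) = 7
L = -7/19 (L = -1 + (-9 - 3)/(-10 - 9) = -1 - 12/(-19) = -1 - 1/19*(-12) = -1 + 12/19 = -7/19 ≈ -0.36842)
√(L + A(2, -21)) = √(-7/19 + 7) = √(126/19) = 3*√266/19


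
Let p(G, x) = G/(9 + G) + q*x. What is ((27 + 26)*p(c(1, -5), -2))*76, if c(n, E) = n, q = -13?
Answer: 525654/5 ≈ 1.0513e+5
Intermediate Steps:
p(G, x) = -13*x + G/(9 + G) (p(G, x) = G/(9 + G) - 13*x = -13*x + G/(9 + G))
((27 + 26)*p(c(1, -5), -2))*76 = ((27 + 26)*((1 - 117*(-2) - 13*1*(-2))/(9 + 1)))*76 = (53*((1 + 234 + 26)/10))*76 = (53*((⅒)*261))*76 = (53*(261/10))*76 = (13833/10)*76 = 525654/5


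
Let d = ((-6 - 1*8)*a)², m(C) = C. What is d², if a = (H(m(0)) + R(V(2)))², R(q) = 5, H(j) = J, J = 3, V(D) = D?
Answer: 644513529856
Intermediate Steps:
H(j) = 3
a = 64 (a = (3 + 5)² = 8² = 64)
d = 802816 (d = ((-6 - 1*8)*64)² = ((-6 - 8)*64)² = (-14*64)² = (-896)² = 802816)
d² = 802816² = 644513529856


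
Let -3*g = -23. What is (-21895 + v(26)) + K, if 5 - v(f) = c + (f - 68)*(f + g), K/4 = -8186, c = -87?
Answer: -53133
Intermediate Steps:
g = 23/3 (g = -⅓*(-23) = 23/3 ≈ 7.6667)
K = -32744 (K = 4*(-8186) = -32744)
v(f) = 92 - (-68 + f)*(23/3 + f) (v(f) = 5 - (-87 + (f - 68)*(f + 23/3)) = 5 - (-87 + (-68 + f)*(23/3 + f)) = 5 + (87 - (-68 + f)*(23/3 + f)) = 92 - (-68 + f)*(23/3 + f))
(-21895 + v(26)) + K = (-21895 + (1840/3 - 1*26² + (181/3)*26)) - 32744 = (-21895 + (1840/3 - 1*676 + 4706/3)) - 32744 = (-21895 + (1840/3 - 676 + 4706/3)) - 32744 = (-21895 + 1506) - 32744 = -20389 - 32744 = -53133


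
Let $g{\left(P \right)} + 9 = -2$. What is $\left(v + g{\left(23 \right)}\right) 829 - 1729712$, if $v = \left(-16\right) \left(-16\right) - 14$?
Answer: $-1538213$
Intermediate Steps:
$g{\left(P \right)} = -11$ ($g{\left(P \right)} = -9 - 2 = -11$)
$v = 242$ ($v = 256 - 14 = 242$)
$\left(v + g{\left(23 \right)}\right) 829 - 1729712 = \left(242 - 11\right) 829 - 1729712 = 231 \cdot 829 - 1729712 = 191499 - 1729712 = -1538213$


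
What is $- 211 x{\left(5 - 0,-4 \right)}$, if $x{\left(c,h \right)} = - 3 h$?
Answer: $-2532$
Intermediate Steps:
$- 211 x{\left(5 - 0,-4 \right)} = - 211 \left(\left(-3\right) \left(-4\right)\right) = \left(-211\right) 12 = -2532$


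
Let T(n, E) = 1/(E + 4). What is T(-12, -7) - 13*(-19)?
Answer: 740/3 ≈ 246.67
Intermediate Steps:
T(n, E) = 1/(4 + E)
T(-12, -7) - 13*(-19) = 1/(4 - 7) - 13*(-19) = 1/(-3) + 247 = -1/3 + 247 = 740/3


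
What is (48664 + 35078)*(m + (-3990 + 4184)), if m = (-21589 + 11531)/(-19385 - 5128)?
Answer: 133026400120/8171 ≈ 1.6280e+7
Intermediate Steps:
m = 10058/24513 (m = -10058/(-24513) = -10058*(-1/24513) = 10058/24513 ≈ 0.41031)
(48664 + 35078)*(m + (-3990 + 4184)) = (48664 + 35078)*(10058/24513 + (-3990 + 4184)) = 83742*(10058/24513 + 194) = 83742*(4765580/24513) = 133026400120/8171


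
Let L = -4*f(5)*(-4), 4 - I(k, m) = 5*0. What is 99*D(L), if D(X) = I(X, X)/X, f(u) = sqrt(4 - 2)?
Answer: 99*sqrt(2)/8 ≈ 17.501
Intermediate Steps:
f(u) = sqrt(2)
I(k, m) = 4 (I(k, m) = 4 - 5*0 = 4 - 1*0 = 4 + 0 = 4)
L = 16*sqrt(2) (L = -4*sqrt(2)*(-4) = 16*sqrt(2) ≈ 22.627)
D(X) = 4/X
99*D(L) = 99*(4/((16*sqrt(2)))) = 99*(4*(sqrt(2)/32)) = 99*(sqrt(2)/8) = 99*sqrt(2)/8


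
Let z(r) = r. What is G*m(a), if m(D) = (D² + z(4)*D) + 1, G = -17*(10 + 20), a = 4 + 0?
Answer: -16830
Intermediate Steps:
a = 4
G = -510 (G = -17*30 = -510)
m(D) = 1 + D² + 4*D (m(D) = (D² + 4*D) + 1 = 1 + D² + 4*D)
G*m(a) = -510*(1 + 4² + 4*4) = -510*(1 + 16 + 16) = -510*33 = -16830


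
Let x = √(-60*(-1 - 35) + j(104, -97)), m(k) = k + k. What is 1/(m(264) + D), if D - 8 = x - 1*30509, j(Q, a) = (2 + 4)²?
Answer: -9991/299459511 - 2*√61/299459511 ≈ -3.3416e-5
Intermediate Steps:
m(k) = 2*k
j(Q, a) = 36 (j(Q, a) = 6² = 36)
x = 6*√61 (x = √(-60*(-1 - 35) + 36) = √(-60*(-36) + 36) = √(2160 + 36) = √2196 = 6*√61 ≈ 46.862)
D = -30501 + 6*√61 (D = 8 + (6*√61 - 1*30509) = 8 + (6*√61 - 30509) = 8 + (-30509 + 6*√61) = -30501 + 6*√61 ≈ -30454.)
1/(m(264) + D) = 1/(2*264 + (-30501 + 6*√61)) = 1/(528 + (-30501 + 6*√61)) = 1/(-29973 + 6*√61)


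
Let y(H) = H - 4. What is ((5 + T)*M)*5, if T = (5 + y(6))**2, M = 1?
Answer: 270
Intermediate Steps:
y(H) = -4 + H
T = 49 (T = (5 + (-4 + 6))**2 = (5 + 2)**2 = 7**2 = 49)
((5 + T)*M)*5 = ((5 + 49)*1)*5 = (54*1)*5 = 54*5 = 270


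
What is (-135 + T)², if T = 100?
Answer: 1225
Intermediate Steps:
(-135 + T)² = (-135 + 100)² = (-35)² = 1225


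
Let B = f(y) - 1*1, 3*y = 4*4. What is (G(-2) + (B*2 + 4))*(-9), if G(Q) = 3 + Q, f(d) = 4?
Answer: -99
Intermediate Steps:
y = 16/3 (y = (4*4)/3 = (⅓)*16 = 16/3 ≈ 5.3333)
B = 3 (B = 4 - 1*1 = 4 - 1 = 3)
(G(-2) + (B*2 + 4))*(-9) = ((3 - 2) + (3*2 + 4))*(-9) = (1 + (6 + 4))*(-9) = (1 + 10)*(-9) = 11*(-9) = -99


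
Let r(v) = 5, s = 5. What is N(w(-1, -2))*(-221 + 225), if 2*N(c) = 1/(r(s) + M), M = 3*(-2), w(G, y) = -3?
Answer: -2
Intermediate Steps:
M = -6
N(c) = -½ (N(c) = 1/(2*(5 - 6)) = (½)/(-1) = (½)*(-1) = -½)
N(w(-1, -2))*(-221 + 225) = -(-221 + 225)/2 = -½*4 = -2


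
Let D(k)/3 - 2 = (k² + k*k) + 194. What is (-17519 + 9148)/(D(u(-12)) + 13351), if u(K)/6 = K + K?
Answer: -8371/138355 ≈ -0.060504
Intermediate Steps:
u(K) = 12*K (u(K) = 6*(K + K) = 6*(2*K) = 12*K)
D(k) = 588 + 6*k² (D(k) = 6 + 3*((k² + k*k) + 194) = 6 + 3*((k² + k²) + 194) = 6 + 3*(2*k² + 194) = 6 + 3*(194 + 2*k²) = 6 + (582 + 6*k²) = 588 + 6*k²)
(-17519 + 9148)/(D(u(-12)) + 13351) = (-17519 + 9148)/((588 + 6*(12*(-12))²) + 13351) = -8371/((588 + 6*(-144)²) + 13351) = -8371/((588 + 6*20736) + 13351) = -8371/((588 + 124416) + 13351) = -8371/(125004 + 13351) = -8371/138355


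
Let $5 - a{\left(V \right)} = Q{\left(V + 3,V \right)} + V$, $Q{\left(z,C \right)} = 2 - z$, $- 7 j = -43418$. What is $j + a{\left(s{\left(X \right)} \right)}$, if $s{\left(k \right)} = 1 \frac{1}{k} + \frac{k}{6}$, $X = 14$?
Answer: $\frac{43460}{7} \approx 6208.6$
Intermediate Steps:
$j = \frac{43418}{7}$ ($j = \left(- \frac{1}{7}\right) \left(-43418\right) = \frac{43418}{7} \approx 6202.6$)
$s{\left(k \right)} = \frac{1}{k} + \frac{k}{6}$ ($s{\left(k \right)} = \frac{1}{k} + k \frac{1}{6} = \frac{1}{k} + \frac{k}{6}$)
$a{\left(V \right)} = 6$ ($a{\left(V \right)} = 5 - \left(\left(2 - \left(V + 3\right)\right) + V\right) = 5 - \left(\left(2 - \left(3 + V\right)\right) + V\right) = 5 - \left(\left(-1 - V\right) + V\right) = 5 - -1 = 5 + 1 = 6$)
$j + a{\left(s{\left(X \right)} \right)} = \frac{43418}{7} + 6 = \frac{43460}{7}$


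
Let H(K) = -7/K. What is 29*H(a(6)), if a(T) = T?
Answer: -203/6 ≈ -33.833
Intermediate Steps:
29*H(a(6)) = 29*(-7/6) = -203/6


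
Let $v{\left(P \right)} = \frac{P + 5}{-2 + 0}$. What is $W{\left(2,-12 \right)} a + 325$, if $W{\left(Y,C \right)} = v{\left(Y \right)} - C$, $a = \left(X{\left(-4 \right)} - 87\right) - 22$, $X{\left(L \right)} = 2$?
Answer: $- \frac{1169}{2} \approx -584.5$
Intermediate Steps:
$v{\left(P \right)} = - \frac{5}{2} - \frac{P}{2}$ ($v{\left(P \right)} = \frac{5 + P}{-2} = \left(5 + P\right) \left(- \frac{1}{2}\right) = - \frac{5}{2} - \frac{P}{2}$)
$a = -107$ ($a = \left(2 - 87\right) - 22 = -85 - 22 = -107$)
$W{\left(Y,C \right)} = - \frac{5}{2} - C - \frac{Y}{2}$ ($W{\left(Y,C \right)} = \left(- \frac{5}{2} - \frac{Y}{2}\right) - C = - \frac{5}{2} - C - \frac{Y}{2}$)
$W{\left(2,-12 \right)} a + 325 = \left(- \frac{5}{2} - -12 - 1\right) \left(-107\right) + 325 = \left(- \frac{5}{2} + 12 - 1\right) \left(-107\right) + 325 = \frac{17}{2} \left(-107\right) + 325 = - \frac{1819}{2} + 325 = - \frac{1169}{2}$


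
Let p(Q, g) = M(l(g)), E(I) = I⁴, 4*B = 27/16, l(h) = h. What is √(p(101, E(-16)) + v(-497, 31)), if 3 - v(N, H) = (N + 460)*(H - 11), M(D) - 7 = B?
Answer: √48027/8 ≈ 27.394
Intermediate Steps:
B = 27/64 (B = (27/16)/4 = (27*(1/16))/4 = (¼)*(27/16) = 27/64 ≈ 0.42188)
M(D) = 475/64 (M(D) = 7 + 27/64 = 475/64)
p(Q, g) = 475/64
v(N, H) = 3 - (-11 + H)*(460 + N) (v(N, H) = 3 - (N + 460)*(H - 11) = 3 - (460 + N)*(-11 + H) = 3 - (-11 + H)*(460 + N))
√(p(101, E(-16)) + v(-497, 31)) = √(475/64 + (5063 - 460*31 + 11*(-497) - 1*31*(-497))) = √(475/64 + (5063 - 14260 - 5467 + 15407)) = √(475/64 + 743) = √(48027/64) = √48027/8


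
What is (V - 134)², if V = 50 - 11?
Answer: 9025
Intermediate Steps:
V = 39
(V - 134)² = (39 - 134)² = (-95)² = 9025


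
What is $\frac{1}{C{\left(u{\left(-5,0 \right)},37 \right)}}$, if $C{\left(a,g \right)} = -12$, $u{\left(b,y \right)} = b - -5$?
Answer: $- \frac{1}{12} \approx -0.083333$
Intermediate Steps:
$u{\left(b,y \right)} = 5 + b$ ($u{\left(b,y \right)} = b + 5 = 5 + b$)
$\frac{1}{C{\left(u{\left(-5,0 \right)},37 \right)}} = \frac{1}{-12} = - \frac{1}{12}$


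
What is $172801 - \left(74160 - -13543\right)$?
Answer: $85098$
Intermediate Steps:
$172801 - \left(74160 - -13543\right) = 172801 - \left(74160 + 13543\right) = 172801 - 87703 = 85098$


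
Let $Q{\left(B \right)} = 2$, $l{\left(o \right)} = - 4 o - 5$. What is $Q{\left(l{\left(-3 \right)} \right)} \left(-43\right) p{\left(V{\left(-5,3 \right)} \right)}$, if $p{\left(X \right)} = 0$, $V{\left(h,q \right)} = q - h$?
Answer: $0$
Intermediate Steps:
$l{\left(o \right)} = -5 - 4 o$
$Q{\left(l{\left(-3 \right)} \right)} \left(-43\right) p{\left(V{\left(-5,3 \right)} \right)} = 2 \left(-43\right) 0 = \left(-86\right) 0 = 0$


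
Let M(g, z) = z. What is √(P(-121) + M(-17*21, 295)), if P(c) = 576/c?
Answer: √35119/11 ≈ 17.036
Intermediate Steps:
√(P(-121) + M(-17*21, 295)) = √(576/(-121) + 295) = √(576*(-1/121) + 295) = √(-576/121 + 295) = √(35119/121) = √35119/11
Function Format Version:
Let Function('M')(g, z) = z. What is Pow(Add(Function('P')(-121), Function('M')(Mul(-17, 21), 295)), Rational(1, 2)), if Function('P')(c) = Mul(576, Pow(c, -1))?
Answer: Mul(Rational(1, 11), Pow(35119, Rational(1, 2))) ≈ 17.036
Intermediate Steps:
Pow(Add(Function('P')(-121), Function('M')(Mul(-17, 21), 295)), Rational(1, 2)) = Pow(Add(Mul(576, Pow(-121, -1)), 295), Rational(1, 2)) = Pow(Add(Mul(576, Rational(-1, 121)), 295), Rational(1, 2)) = Pow(Add(Rational(-576, 121), 295), Rational(1, 2)) = Pow(Rational(35119, 121), Rational(1, 2)) = Mul(Rational(1, 11), Pow(35119, Rational(1, 2)))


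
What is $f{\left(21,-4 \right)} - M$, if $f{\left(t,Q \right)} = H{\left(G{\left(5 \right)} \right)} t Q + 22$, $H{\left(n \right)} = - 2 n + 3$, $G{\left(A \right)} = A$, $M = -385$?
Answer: $995$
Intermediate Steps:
$H{\left(n \right)} = 3 - 2 n$
$f{\left(t,Q \right)} = 22 - 7 Q t$ ($f{\left(t,Q \right)} = \left(3 - 10\right) t Q + 22 = - 7 t Q + 22 = - 7 Q t + 22 = 22 - 7 Q t$)
$f{\left(21,-4 \right)} - M = \left(22 - \left(-28\right) 21\right) - -385 = \left(22 + 588\right) + 385 = 610 + 385 = 995$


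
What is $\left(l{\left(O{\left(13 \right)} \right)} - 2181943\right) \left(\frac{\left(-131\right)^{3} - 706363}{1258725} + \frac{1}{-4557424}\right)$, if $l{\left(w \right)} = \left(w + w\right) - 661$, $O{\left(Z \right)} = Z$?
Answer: $\frac{4897959966284866623}{956090587400} \approx 5.1229 \cdot 10^{6}$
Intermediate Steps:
$l{\left(w \right)} = -661 + 2 w$ ($l{\left(w \right)} = 2 w - 661 = -661 + 2 w$)
$\left(l{\left(O{\left(13 \right)} \right)} - 2181943\right) \left(\frac{\left(-131\right)^{3} - 706363}{1258725} + \frac{1}{-4557424}\right) = \left(\left(-661 + 2 \cdot 13\right) - 2181943\right) \left(\frac{\left(-131\right)^{3} - 706363}{1258725} + \frac{1}{-4557424}\right) = \left(\left(-661 + 26\right) - 2181943\right) \left(\left(-2248091 - 706363\right) \frac{1}{1258725} - \frac{1}{4557424}\right) = \left(-635 - 2181943\right) \left(\left(-2954454\right) \frac{1}{1258725} - \frac{1}{4557424}\right) = - 2182578 \left(- \frac{984818}{419575} - \frac{1}{4557424}\right) = \left(-2182578\right) \left(- \frac{4488233608407}{1912181174800}\right) = \frac{4897959966284866623}{956090587400}$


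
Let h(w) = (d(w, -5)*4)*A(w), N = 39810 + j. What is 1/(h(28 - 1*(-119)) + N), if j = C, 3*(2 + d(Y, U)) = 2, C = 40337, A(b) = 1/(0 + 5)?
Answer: 15/1202189 ≈ 1.2477e-5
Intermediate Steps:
A(b) = 1/5
d(Y, U) = -4/3 (d(Y, U) = -2 + (1/3)*2 = -2 + 2/3 = -4/3)
j = 40337
N = 80147 (N = 39810 + 40337 = 80147)
h(w) = -16/15 (h(w) = -4/3*4*(1/5) = -16/3*1/5 = -16/15)
1/(h(28 - 1*(-119)) + N) = 1/(-16/15 + 80147) = 1/(1202189/15) = 15/1202189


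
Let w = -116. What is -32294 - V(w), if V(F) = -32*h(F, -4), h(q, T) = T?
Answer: -32422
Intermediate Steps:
V(F) = 128 (V(F) = -32*(-4) = 128)
-32294 - V(w) = -32294 - 1*128 = -32294 - 128 = -32422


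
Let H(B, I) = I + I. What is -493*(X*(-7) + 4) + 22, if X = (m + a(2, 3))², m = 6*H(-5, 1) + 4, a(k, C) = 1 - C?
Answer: 674446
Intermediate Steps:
H(B, I) = 2*I
m = 16 (m = 6*(2*1) + 4 = 6*2 + 4 = 12 + 4 = 16)
X = 196 (X = (16 + (1 - 1*3))² = (16 + (1 - 3))² = (16 - 2)² = 14² = 196)
-493*(X*(-7) + 4) + 22 = -493*(196*(-7) + 4) + 22 = -493*(-1372 + 4) + 22 = -493*(-1368) + 22 = 674424 + 22 = 674446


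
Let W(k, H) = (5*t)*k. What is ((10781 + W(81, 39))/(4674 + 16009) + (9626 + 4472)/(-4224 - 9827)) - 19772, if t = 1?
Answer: -5746210436524/290616833 ≈ -19772.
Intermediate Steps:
W(k, H) = 5*k (W(k, H) = (5*1)*k = 5*k)
((10781 + W(81, 39))/(4674 + 16009) + (9626 + 4472)/(-4224 - 9827)) - 19772 = ((10781 + 5*81)/(4674 + 16009) + (9626 + 4472)/(-4224 - 9827)) - 19772 = ((10781 + 405)/20683 + 14098/(-14051)) - 19772 = (11186*(1/20683) + 14098*(-1/14051)) - 19772 = (11186/20683 - 14098/14051) - 19772 = -134414448/290616833 - 19772 = -5746210436524/290616833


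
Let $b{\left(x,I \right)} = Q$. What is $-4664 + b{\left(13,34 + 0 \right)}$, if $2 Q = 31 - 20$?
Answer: $- \frac{9317}{2} \approx -4658.5$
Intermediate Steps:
$Q = \frac{11}{2}$ ($Q = \frac{31 - 20}{2} = \frac{1}{2} \cdot 11 = \frac{11}{2} \approx 5.5$)
$b{\left(x,I \right)} = \frac{11}{2}$
$-4664 + b{\left(13,34 + 0 \right)} = -4664 + \frac{11}{2} = - \frac{9317}{2}$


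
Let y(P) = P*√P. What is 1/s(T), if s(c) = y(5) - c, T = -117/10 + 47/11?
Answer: -89870/845011 + 60500*√5/845011 ≈ 0.053741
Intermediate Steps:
T = -817/110 (T = -117*⅒ + 47*(1/11) = -117/10 + 47/11 = -817/110 ≈ -7.4273)
y(P) = P^(3/2)
s(c) = -c + 5*√5 (s(c) = 5^(3/2) - c = 5*√5 - c = -c + 5*√5)
1/s(T) = 1/(-1*(-817/110) + 5*√5) = 1/(817/110 + 5*√5)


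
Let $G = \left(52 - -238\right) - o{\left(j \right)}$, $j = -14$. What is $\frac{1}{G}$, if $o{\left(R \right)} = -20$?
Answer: $\frac{1}{310} \approx 0.0032258$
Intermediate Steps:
$G = 310$ ($G = \left(52 - -238\right) - -20 = \left(52 + 238\right) + 20 = 290 + 20 = 310$)
$\frac{1}{G} = \frac{1}{310}$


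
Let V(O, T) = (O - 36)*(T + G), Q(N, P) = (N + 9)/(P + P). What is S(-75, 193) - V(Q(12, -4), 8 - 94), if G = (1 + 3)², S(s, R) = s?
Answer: -11115/4 ≈ -2778.8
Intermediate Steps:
Q(N, P) = (9 + N)/(2*P) (Q(N, P) = (9 + N)/((2*P)) = (9 + N)*(1/(2*P)) = (9 + N)/(2*P))
G = 16 (G = 4² = 16)
V(O, T) = (-36 + O)*(16 + T) (V(O, T) = (O - 36)*(T + 16) = (-36 + O)*(16 + T))
S(-75, 193) - V(Q(12, -4), 8 - 94) = -75 - (-576 - 36*(8 - 94) + 16*((½)*(9 + 12)/(-4)) + ((½)*(9 + 12)/(-4))*(8 - 94)) = -75 - (-576 - 36*(-86) + 16*((½)*(-¼)*21) + ((½)*(-¼)*21)*(-86)) = -75 - (-576 + 3096 + 16*(-21/8) - 21/8*(-86)) = -75 - (-576 + 3096 - 42 + 903/4) = -75 - 1*10815/4 = -75 - 10815/4 = -11115/4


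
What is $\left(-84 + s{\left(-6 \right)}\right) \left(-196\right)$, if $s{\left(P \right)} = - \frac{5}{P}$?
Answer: $\frac{48902}{3} \approx 16301.0$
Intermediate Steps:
$\left(-84 + s{\left(-6 \right)}\right) \left(-196\right) = \left(-84 - \frac{5}{-6}\right) \left(-196\right) = \left(-84 - - \frac{5}{6}\right) \left(-196\right) = \left(-84 + \frac{5}{6}\right) \left(-196\right) = \left(- \frac{499}{6}\right) \left(-196\right) = \frac{48902}{3}$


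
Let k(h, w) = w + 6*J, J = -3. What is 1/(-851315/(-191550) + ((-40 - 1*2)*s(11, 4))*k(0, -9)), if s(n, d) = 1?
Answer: 38310/43613803 ≈ 0.00087839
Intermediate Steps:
k(h, w) = -18 + w (k(h, w) = w + 6*(-3) = w - 18 = -18 + w)
1/(-851315/(-191550) + ((-40 - 1*2)*s(11, 4))*k(0, -9)) = 1/(-851315/(-191550) + ((-40 - 1*2)*1)*(-18 - 9)) = 1/(-851315*(-1/191550) + ((-40 - 2)*1)*(-27)) = 1/(170263/38310 - 42*1*(-27)) = 1/(170263/38310 - 42*(-27)) = 1/(170263/38310 + 1134) = 1/(43613803/38310) = 38310/43613803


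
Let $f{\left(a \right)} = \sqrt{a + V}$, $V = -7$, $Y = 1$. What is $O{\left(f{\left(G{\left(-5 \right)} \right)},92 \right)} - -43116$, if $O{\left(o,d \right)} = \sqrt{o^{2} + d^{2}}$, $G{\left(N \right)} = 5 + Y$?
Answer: $43116 + \sqrt{8463} \approx 43208.0$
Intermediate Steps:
$G{\left(N \right)} = 6$ ($G{\left(N \right)} = 5 + 1 = 6$)
$f{\left(a \right)} = \sqrt{-7 + a}$ ($f{\left(a \right)} = \sqrt{a - 7} = \sqrt{-7 + a}$)
$O{\left(o,d \right)} = \sqrt{d^{2} + o^{2}}$
$O{\left(f{\left(G{\left(-5 \right)} \right)},92 \right)} - -43116 = \sqrt{92^{2} + \left(\sqrt{-7 + 6}\right)^{2}} - -43116 = \sqrt{8464 + \left(\sqrt{-1}\right)^{2}} + 43116 = \sqrt{8464 + i^{2}} + 43116 = \sqrt{8464 - 1} + 43116 = \sqrt{8463} + 43116 = 43116 + \sqrt{8463}$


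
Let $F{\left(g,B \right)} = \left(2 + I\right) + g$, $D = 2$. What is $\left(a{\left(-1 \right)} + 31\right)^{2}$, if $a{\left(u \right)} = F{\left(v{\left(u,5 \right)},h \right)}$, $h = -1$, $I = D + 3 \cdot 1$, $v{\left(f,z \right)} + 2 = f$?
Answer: $1225$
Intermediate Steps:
$v{\left(f,z \right)} = -2 + f$
$I = 5$ ($I = 2 + 3 \cdot 1 = 2 + 3 = 5$)
$F{\left(g,B \right)} = 7 + g$ ($F{\left(g,B \right)} = \left(2 + 5\right) + g = 7 + g$)
$a{\left(u \right)} = 5 + u$ ($a{\left(u \right)} = 7 + \left(-2 + u\right) = 5 + u$)
$\left(a{\left(-1 \right)} + 31\right)^{2} = \left(\left(5 - 1\right) + 31\right)^{2} = \left(4 + 31\right)^{2} = 35^{2} = 1225$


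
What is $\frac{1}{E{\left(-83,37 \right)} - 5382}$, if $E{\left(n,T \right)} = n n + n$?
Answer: $\frac{1}{1424} \approx 0.00070225$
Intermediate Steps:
$E{\left(n,T \right)} = n + n^{2}$ ($E{\left(n,T \right)} = n^{2} + n = n + n^{2}$)
$\frac{1}{E{\left(-83,37 \right)} - 5382} = \frac{1}{- 83 \left(1 - 83\right) - 5382} = \frac{1}{\left(-83\right) \left(-82\right) - 5382} = \frac{1}{6806 - 5382} = \frac{1}{1424}$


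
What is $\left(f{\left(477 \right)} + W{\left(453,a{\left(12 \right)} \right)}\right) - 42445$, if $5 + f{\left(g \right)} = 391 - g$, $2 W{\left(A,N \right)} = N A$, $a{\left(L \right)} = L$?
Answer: $-39818$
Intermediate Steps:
$W{\left(A,N \right)} = \frac{A N}{2}$ ($W{\left(A,N \right)} = \frac{N A}{2} = \frac{A N}{2}$)
$f{\left(g \right)} = 386 - g$ ($f{\left(g \right)} = -5 - \left(-391 + g\right) = 386 - g$)
$\left(f{\left(477 \right)} + W{\left(453,a{\left(12 \right)} \right)}\right) - 42445 = \left(\left(386 - 477\right) + \frac{1}{2} \cdot 453 \cdot 12\right) - 42445 = \left(\left(386 - 477\right) + 2718\right) - 42445 = \left(-91 + 2718\right) - 42445 = 2627 - 42445 = -39818$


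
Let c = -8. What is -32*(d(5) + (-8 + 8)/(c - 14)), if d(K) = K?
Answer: -160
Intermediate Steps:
-32*(d(5) + (-8 + 8)/(c - 14)) = -32*(5 + (-8 + 8)/(-8 - 14)) = -32*(5 + 0/(-22)) = -32*(5 + 0*(-1/22)) = -32*(5 + 0) = -32*5 = -160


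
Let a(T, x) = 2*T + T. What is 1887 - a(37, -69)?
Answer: 1776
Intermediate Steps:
a(T, x) = 3*T
1887 - a(37, -69) = 1887 - 3*37 = 1887 - 1*111 = 1887 - 111 = 1776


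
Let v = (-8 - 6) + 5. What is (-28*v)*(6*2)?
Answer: 3024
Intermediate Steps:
v = -9 (v = -14 + 5 = -9)
(-28*v)*(6*2) = (-28*(-9))*(6*2) = 252*12 = 3024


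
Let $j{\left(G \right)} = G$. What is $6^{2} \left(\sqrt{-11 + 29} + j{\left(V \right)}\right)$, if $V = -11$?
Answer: $-396 + 108 \sqrt{2} \approx -243.26$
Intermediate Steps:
$6^{2} \left(\sqrt{-11 + 29} + j{\left(V \right)}\right) = 6^{2} \left(\sqrt{-11 + 29} - 11\right) = 36 \left(\sqrt{18} - 11\right) = 36 \left(3 \sqrt{2} - 11\right) = 36 \left(-11 + 3 \sqrt{2}\right) = -396 + 108 \sqrt{2}$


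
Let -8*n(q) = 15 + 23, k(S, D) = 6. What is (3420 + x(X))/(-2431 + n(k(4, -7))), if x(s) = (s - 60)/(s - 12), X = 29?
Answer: -232436/165631 ≈ -1.4033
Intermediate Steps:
n(q) = -19/4 (n(q) = -(15 + 23)/8 = -⅛*38 = -19/4)
x(s) = (-60 + s)/(-12 + s)
(3420 + x(X))/(-2431 + n(k(4, -7))) = (3420 + (-60 + 29)/(-12 + 29))/(-2431 - 19/4) = (3420 - 31/17)/(-9743/4) = (3420 + (1/17)*(-31))*(-4/9743) = (3420 - 31/17)*(-4/9743) = (58109/17)*(-4/9743) = -232436/165631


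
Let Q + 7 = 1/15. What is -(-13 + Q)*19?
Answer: 5681/15 ≈ 378.73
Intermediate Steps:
Q = -104/15 (Q = -7 + 1/15 = -104/15 ≈ -6.9333)
-(-13 + Q)*19 = -(-13 - 104/15)*19 = -(-299)*19/15 = -1*(-5681/15) = 5681/15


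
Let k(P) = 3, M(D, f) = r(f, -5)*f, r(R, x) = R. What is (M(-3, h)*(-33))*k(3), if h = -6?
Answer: -3564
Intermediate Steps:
M(D, f) = f² (M(D, f) = f*f = f²)
(M(-3, h)*(-33))*k(3) = ((-6)²*(-33))*3 = (36*(-33))*3 = -1188*3 = -3564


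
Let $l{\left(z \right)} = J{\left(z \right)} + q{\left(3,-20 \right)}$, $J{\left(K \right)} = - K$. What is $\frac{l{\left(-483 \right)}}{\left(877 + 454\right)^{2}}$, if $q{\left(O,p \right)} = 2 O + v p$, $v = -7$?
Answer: $\frac{629}{1771561} \approx 0.00035505$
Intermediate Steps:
$q{\left(O,p \right)} = - 7 p + 2 O$ ($q{\left(O,p \right)} = 2 O - 7 p = - 7 p + 2 O$)
$l{\left(z \right)} = 146 - z$ ($l{\left(z \right)} = - z + \left(\left(-7\right) \left(-20\right) + 2 \cdot 3\right) = - z + \left(140 + 6\right) = - z + 146 = 146 - z$)
$\frac{l{\left(-483 \right)}}{\left(877 + 454\right)^{2}} = \frac{146 - -483}{\left(877 + 454\right)^{2}} = \frac{146 + 483}{1331^{2}} = \frac{629}{1771561}$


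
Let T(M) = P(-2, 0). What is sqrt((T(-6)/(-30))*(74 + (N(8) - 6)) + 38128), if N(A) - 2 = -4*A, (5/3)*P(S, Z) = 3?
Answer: sqrt(953143)/5 ≈ 195.26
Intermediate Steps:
P(S, Z) = 9/5 (P(S, Z) = (3/5)*3 = 9/5)
N(A) = 2 - 4*A
T(M) = 9/5
sqrt((T(-6)/(-30))*(74 + (N(8) - 6)) + 38128) = sqrt(((9/5)/(-30))*(74 + ((2 - 4*8) - 6)) + 38128) = sqrt(((9/5)*(-1/30))*(74 + ((2 - 32) - 6)) + 38128) = sqrt(-3*(74 + (-30 - 6))/50 + 38128) = sqrt(-3*(74 - 36)/50 + 38128) = sqrt(-3/50*38 + 38128) = sqrt(-57/25 + 38128) = sqrt(953143/25) = sqrt(953143)/5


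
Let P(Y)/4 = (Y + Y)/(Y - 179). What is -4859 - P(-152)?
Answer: -1609545/331 ≈ -4862.7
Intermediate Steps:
P(Y) = 8*Y/(-179 + Y) (P(Y) = 4*((Y + Y)/(Y - 179)) = 4*((2*Y)/(-179 + Y)) = 4*(2*Y/(-179 + Y)) = 8*Y/(-179 + Y))
-4859 - P(-152) = -4859 - 8*(-152)/(-179 - 152) = -4859 - 8*(-152)/(-331) = -4859 - 8*(-152)*(-1)/331 = -4859 - 1*1216/331 = -4859 - 1216/331 = -1609545/331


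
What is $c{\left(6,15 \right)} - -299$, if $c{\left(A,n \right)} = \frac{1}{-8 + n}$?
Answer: $\frac{2094}{7} \approx 299.14$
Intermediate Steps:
$c{\left(6,15 \right)} - -299 = \frac{1}{-8 + 15} - -299 = \frac{1}{7} + 299 = \frac{2094}{7}$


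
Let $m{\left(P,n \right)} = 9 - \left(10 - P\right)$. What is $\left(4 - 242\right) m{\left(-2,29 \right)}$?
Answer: $714$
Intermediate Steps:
$m{\left(P,n \right)} = -1 + P$ ($m{\left(P,n \right)} = 9 + \left(-10 + P\right) = -1 + P$)
$\left(4 - 242\right) m{\left(-2,29 \right)} = \left(4 - 242\right) \left(-1 - 2\right) = \left(4 - 242\right) \left(-3\right) = \left(-238\right) \left(-3\right) = 714$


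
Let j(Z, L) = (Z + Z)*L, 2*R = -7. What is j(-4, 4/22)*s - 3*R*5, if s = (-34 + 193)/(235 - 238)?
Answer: 2851/22 ≈ 129.59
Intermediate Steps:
R = -7/2 (R = (½)*(-7) = -7/2 ≈ -3.5000)
s = -53 (s = 159/(-3) = 159*(-⅓) = -53)
j(Z, L) = 2*L*Z (j(Z, L) = (2*Z)*L = 2*L*Z)
j(-4, 4/22)*s - 3*R*5 = (2*(4/22)*(-4))*(-53) - 3*(-7/2)*5 = (2*(4*(1/22))*(-4))*(-53) + (21/2)*5 = (2*(2/11)*(-4))*(-53) + 105/2 = -16/11*(-53) + 105/2 = 848/11 + 105/2 = 2851/22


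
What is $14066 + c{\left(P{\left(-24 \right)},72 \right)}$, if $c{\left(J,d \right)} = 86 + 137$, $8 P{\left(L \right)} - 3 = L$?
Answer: $14289$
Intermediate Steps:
$P{\left(L \right)} = \frac{3}{8} + \frac{L}{8}$
$c{\left(J,d \right)} = 223$
$14066 + c{\left(P{\left(-24 \right)},72 \right)} = 14066 + 223 = 14289$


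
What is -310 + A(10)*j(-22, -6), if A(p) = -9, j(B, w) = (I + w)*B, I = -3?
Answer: -2092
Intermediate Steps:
j(B, w) = B*(-3 + w) (j(B, w) = (-3 + w)*B = B*(-3 + w))
-310 + A(10)*j(-22, -6) = -310 - (-198)*(-3 - 6) = -310 - (-198)*(-9) = -310 - 9*198 = -310 - 1782 = -2092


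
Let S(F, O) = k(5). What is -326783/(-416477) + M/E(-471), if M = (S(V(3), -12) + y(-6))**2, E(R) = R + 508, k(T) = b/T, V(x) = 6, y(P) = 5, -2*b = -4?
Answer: 605886008/385241225 ≈ 1.5727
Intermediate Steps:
b = 2 (b = -1/2*(-4) = 2)
k(T) = 2/T
S(F, O) = 2/5
E(R) = 508 + R
M = 729/25 (M = (2/5 + 5)**2 = (27/5)**2 = 729/25 ≈ 29.160)
-326783/(-416477) + M/E(-471) = -326783/(-416477) + 729/(25*(508 - 471)) = -326783*(-1/416477) + (729/25)/37 = 326783/416477 + (729/25)*(1/37) = 326783/416477 + 729/925 = 605886008/385241225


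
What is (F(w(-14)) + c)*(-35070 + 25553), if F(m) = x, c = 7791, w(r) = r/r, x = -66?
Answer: -73518825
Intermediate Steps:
w(r) = 1
F(m) = -66
(F(w(-14)) + c)*(-35070 + 25553) = (-66 + 7791)*(-35070 + 25553) = 7725*(-9517) = -73518825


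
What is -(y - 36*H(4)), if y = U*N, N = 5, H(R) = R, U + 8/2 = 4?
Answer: 144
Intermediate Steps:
U = 0 (U = -4 + 4 = 0)
y = 0 (y = 0*5 = 0)
-(y - 36*H(4)) = -(0 - 36*4) = -(0 - 144) = -1*(-144) = 144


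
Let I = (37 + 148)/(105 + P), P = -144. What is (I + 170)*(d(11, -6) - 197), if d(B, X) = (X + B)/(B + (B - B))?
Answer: -13934090/429 ≈ -32480.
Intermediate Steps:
d(B, X) = (B + X)/B (d(B, X) = (B + X)/(B + 0) = (B + X)/B)
I = -185/39 (I = (37 + 148)/(105 - 144) = 185/(-39) = 185*(-1/39) = -185/39 ≈ -4.7436)
(I + 170)*(d(11, -6) - 197) = (-185/39 + 170)*((11 - 6)/11 - 197) = 6445*((1/11)*5 - 197)/39 = 6445*(5/11 - 197)/39 = (6445/39)*(-2162/11) = -13934090/429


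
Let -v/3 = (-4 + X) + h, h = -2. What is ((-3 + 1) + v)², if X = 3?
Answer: 49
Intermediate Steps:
v = 9 (v = -3*((-4 + 3) - 2) = -3*(-1 - 2) = -3*(-3) = 9)
((-3 + 1) + v)² = ((-3 + 1) + 9)² = (-2 + 9)² = 7² = 49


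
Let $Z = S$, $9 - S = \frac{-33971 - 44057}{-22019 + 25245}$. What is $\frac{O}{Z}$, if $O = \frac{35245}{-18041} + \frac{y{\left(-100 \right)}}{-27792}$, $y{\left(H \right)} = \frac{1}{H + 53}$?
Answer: $- \frac{74259046951307}{1261489447546704} \approx -0.058866$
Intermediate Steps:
$y{\left(H \right)} = \frac{1}{53 + H}$
$S = \frac{53531}{1613}$ ($S = 9 - \frac{-33971 - 44057}{-22019 + 25245} = 9 - - \frac{78028}{3226} = 9 - \left(-78028\right) \frac{1}{3226} = 9 - - \frac{39014}{1613} = 9 + \frac{39014}{1613} = \frac{53531}{1613} \approx 33.187$)
$O = - \frac{46037846839}{23565587184}$ ($O = \frac{35245}{-18041} + \frac{1}{\left(53 - 100\right) \left(-27792\right)} = 35245 \left(- \frac{1}{18041}\right) + \frac{1}{-47} \left(- \frac{1}{27792}\right) = - \frac{35245}{18041} - - \frac{1}{1306224} = - \frac{35245}{18041} + \frac{1}{1306224} = - \frac{46037846839}{23565587184} \approx -1.9536$)
$Z = \frac{53531}{1613} \approx 33.187$
$\frac{O}{Z} = - \frac{46037846839}{23565587184 \cdot \frac{53531}{1613}} = \left(- \frac{46037846839}{23565587184}\right) \frac{1613}{53531} = - \frac{74259046951307}{1261489447546704}$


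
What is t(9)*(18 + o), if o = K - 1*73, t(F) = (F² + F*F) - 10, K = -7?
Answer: -9424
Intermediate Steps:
t(F) = -10 + 2*F² (t(F) = (F² + F²) - 10 = 2*F² - 10 = -10 + 2*F²)
o = -80 (o = -7 - 1*73 = -7 - 73 = -80)
t(9)*(18 + o) = (-10 + 2*9²)*(18 - 80) = (-10 + 2*81)*(-62) = (-10 + 162)*(-62) = 152*(-62) = -9424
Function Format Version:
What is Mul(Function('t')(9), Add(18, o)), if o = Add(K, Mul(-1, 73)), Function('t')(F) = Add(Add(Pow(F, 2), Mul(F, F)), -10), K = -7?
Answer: -9424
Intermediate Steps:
Function('t')(F) = Add(-10, Mul(2, Pow(F, 2))) (Function('t')(F) = Add(Add(Pow(F, 2), Pow(F, 2)), -10) = Add(Mul(2, Pow(F, 2)), -10) = Add(-10, Mul(2, Pow(F, 2))))
o = -80 (o = Add(-7, Mul(-1, 73)) = Add(-7, -73) = -80)
Mul(Function('t')(9), Add(18, o)) = Mul(Add(-10, Mul(2, Pow(9, 2))), Add(18, -80)) = Mul(Add(-10, Mul(2, 81)), -62) = Mul(Add(-10, 162), -62) = Mul(152, -62) = -9424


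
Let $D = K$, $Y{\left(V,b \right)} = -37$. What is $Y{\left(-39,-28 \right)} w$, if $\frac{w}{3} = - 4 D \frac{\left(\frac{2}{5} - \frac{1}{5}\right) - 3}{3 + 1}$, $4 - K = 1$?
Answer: $- \frac{4662}{5} \approx -932.4$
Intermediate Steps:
$K = 3$ ($K = 4 - 1 = 3$)
$D = 3$
$w = \frac{126}{5}$ ($w = 3 \left(-4\right) 3 \frac{\left(\frac{2}{5} - \frac{1}{5}\right) - 3}{3 + 1} = 3 \left(- 12 \frac{\left(2 \cdot \frac{1}{5} - \frac{1}{5}\right) - 3}{4}\right) = 3 \left(- 12 \left(\left(\frac{2}{5} - \frac{1}{5}\right) - 3\right) \frac{1}{4}\right) = 3 \left(- 12 \left(\frac{1}{5} - 3\right) \frac{1}{4}\right) = 3 \left(- 12 \left(\left(- \frac{14}{5}\right) \frac{1}{4}\right)\right) = 3 \left(\left(-12\right) \left(- \frac{7}{10}\right)\right) = 3 \cdot \frac{42}{5} = \frac{126}{5} \approx 25.2$)
$Y{\left(-39,-28 \right)} w = \left(-37\right) \frac{126}{5} = - \frac{4662}{5}$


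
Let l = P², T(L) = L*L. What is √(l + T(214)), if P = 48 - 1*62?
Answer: 2*√11498 ≈ 214.46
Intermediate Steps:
T(L) = L²
P = -14 (P = 48 - 62 = -14)
l = 196 (l = (-14)² = 196)
√(l + T(214)) = √(196 + 214²) = √(196 + 45796) = √45992 = 2*√11498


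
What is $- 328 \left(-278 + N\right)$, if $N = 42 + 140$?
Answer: $31488$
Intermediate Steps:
$N = 182$
$- 328 \left(-278 + N\right) = - 328 \left(-278 + 182\right) = \left(-328\right) \left(-96\right) = 31488$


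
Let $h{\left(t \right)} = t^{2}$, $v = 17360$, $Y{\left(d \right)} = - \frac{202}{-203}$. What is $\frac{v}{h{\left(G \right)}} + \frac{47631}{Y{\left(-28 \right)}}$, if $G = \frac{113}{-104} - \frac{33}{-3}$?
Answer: $\frac{10315797447893}{214718122} \approx 48043.0$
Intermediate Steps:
$Y{\left(d \right)} = \frac{202}{203}$ ($Y{\left(d \right)} = \left(-202\right) \left(- \frac{1}{203}\right) = \frac{202}{203}$)
$G = \frac{1031}{104}$ ($G = 113 \left(- \frac{1}{104}\right) - -11 = - \frac{113}{104} + 11 = \frac{1031}{104} \approx 9.9135$)
$\frac{v}{h{\left(G \right)}} + \frac{47631}{Y{\left(-28 \right)}} = \frac{17360}{\left(\frac{1031}{104}\right)^{2}} + \frac{47631}{\frac{202}{203}} = \frac{17360}{\frac{1062961}{10816}} + 47631 \cdot \frac{203}{202} = 17360 \cdot \frac{10816}{1062961} + \frac{9669093}{202} = \frac{187765760}{1062961} + \frac{9669093}{202} = \frac{10315797447893}{214718122}$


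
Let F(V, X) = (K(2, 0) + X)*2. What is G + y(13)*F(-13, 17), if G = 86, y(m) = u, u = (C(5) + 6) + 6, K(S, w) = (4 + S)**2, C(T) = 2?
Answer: 1570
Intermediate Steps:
F(V, X) = 72 + 2*X (F(V, X) = ((4 + 2)**2 + X)*2 = (6**2 + X)*2 = (36 + X)*2 = 72 + 2*X)
u = 14 (u = (2 + 6) + 6 = 8 + 6 = 14)
y(m) = 14
G + y(13)*F(-13, 17) = 86 + 14*(72 + 2*17) = 86 + 14*(72 + 34) = 86 + 14*106 = 86 + 1484 = 1570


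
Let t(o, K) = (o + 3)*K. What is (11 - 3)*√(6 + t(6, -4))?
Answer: 8*I*√30 ≈ 43.818*I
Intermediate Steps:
t(o, K) = K*(3 + o) (t(o, K) = (3 + o)*K = K*(3 + o))
(11 - 3)*√(6 + t(6, -4)) = (11 - 3)*√(6 - 4*(3 + 6)) = 8*√(6 - 4*9) = 8*√(6 - 36) = 8*√(-30) = 8*(I*√30) = 8*I*√30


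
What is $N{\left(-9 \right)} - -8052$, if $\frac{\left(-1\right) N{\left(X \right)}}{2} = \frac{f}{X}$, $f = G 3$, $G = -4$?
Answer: $\frac{24148}{3} \approx 8049.3$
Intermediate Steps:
$f = -12$ ($f = \left(-4\right) 3 = -12$)
$N{\left(X \right)} = \frac{24}{X}$ ($N{\left(X \right)} = - 2 \left(- \frac{12}{X}\right) = \frac{24}{X}$)
$N{\left(-9 \right)} - -8052 = \frac{24}{-9} - -8052 = 24 \left(- \frac{1}{9}\right) + 8052 = - \frac{8}{3} + 8052 = \frac{24148}{3}$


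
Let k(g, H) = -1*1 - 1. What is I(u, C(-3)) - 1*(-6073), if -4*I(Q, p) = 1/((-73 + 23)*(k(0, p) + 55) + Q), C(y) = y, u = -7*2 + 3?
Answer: 64641013/10644 ≈ 6073.0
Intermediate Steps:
u = -11 (u = -14 + 3 = -11)
k(g, H) = -2 (k(g, H) = -1 - 1 = -2)
I(Q, p) = -1/(4*(-2650 + Q)) (I(Q, p) = -1/(4*((-73 + 23)*(-2 + 55) + Q)) = -1/(4*(-50*53 + Q)) = -1/(4*(-2650 + Q)))
I(u, C(-3)) - 1*(-6073) = -1/(-10600 + 4*(-11)) - 1*(-6073) = -1/(-10600 - 44) + 6073 = -1/(-10644) + 6073 = -1*(-1/10644) + 6073 = 1/10644 + 6073 = 64641013/10644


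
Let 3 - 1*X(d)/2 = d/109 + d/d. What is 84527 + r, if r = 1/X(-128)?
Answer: 58492793/692 ≈ 84527.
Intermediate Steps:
X(d) = 4 - 2*d/109 (X(d) = 6 - 2*(d/109 + d/d) = 6 - 2*(d*(1/109) + 1) = 6 - 2*(d/109 + 1) = 6 - 2*(1 + d/109) = 6 + (-2 - 2*d/109) = 4 - 2*d/109)
r = 109/692 (r = 1/(4 - 2/109*(-128)) = 1/(4 + 256/109) = 1/(692/109) = 109/692 ≈ 0.15751)
84527 + r = 84527 + 109/692 = 58492793/692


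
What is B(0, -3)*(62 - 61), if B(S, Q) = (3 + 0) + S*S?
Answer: 3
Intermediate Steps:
B(S, Q) = 3 + S²
B(0, -3)*(62 - 61) = (3 + 0²)*(62 - 61) = (3 + 0)*1 = 3*1 = 3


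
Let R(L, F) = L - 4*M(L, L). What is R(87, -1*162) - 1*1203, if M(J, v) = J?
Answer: -1464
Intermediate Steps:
R(L, F) = -3*L (R(L, F) = L - 4*L = -3*L)
R(87, -1*162) - 1*1203 = -3*87 - 1*1203 = -261 - 1203 = -1464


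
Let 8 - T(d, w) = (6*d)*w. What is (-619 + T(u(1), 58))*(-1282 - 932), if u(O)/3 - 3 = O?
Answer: 10598418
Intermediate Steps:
u(O) = 9 + 3*O
T(d, w) = 8 - 6*d*w
(-619 + T(u(1), 58))*(-1282 - 932) = (-619 + (8 - 6*(9 + 3*1)*58))*(-1282 - 932) = (-619 + (8 - 6*(9 + 3)*58))*(-2214) = (-619 + (8 - 6*12*58))*(-2214) = (-619 + (8 - 4176))*(-2214) = (-619 - 4168)*(-2214) = -4787*(-2214) = 10598418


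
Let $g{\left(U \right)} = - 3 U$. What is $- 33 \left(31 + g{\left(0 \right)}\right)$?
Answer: $-1023$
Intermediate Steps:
$- 33 \left(31 + g{\left(0 \right)}\right) = - 33 \left(31 - 0\right) = - 33 \left(31 + 0\right) = \left(-33\right) 31 = -1023$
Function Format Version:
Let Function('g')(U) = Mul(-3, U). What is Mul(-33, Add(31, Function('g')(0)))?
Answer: -1023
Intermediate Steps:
Mul(-33, Add(31, Function('g')(0))) = Mul(-33, Add(31, Mul(-3, 0))) = Mul(-33, Add(31, 0)) = Mul(-33, 31) = -1023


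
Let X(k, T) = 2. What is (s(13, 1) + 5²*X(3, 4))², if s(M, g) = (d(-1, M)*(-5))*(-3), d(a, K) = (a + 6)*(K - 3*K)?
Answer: 3610000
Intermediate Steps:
d(a, K) = -2*K*(6 + a) (d(a, K) = (6 + a)*(-2*K) = -2*K*(6 + a))
s(M, g) = -150*M (s(M, g) = (-2*M*(6 - 1)*(-5))*(-3) = (-2*M*5*(-5))*(-3) = (-10*M*(-5))*(-3) = (50*M)*(-3) = -150*M)
(s(13, 1) + 5²*X(3, 4))² = (-150*13 + 5²*2)² = (-1950 + 25*2)² = (-1950 + 50)² = (-1900)² = 3610000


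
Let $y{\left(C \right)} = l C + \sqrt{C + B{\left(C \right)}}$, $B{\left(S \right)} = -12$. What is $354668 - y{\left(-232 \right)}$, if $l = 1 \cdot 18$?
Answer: $358844 - 2 i \sqrt{61} \approx 3.5884 \cdot 10^{5} - 15.62 i$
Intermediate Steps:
$l = 18$
$y{\left(C \right)} = \sqrt{-12 + C} + 18 C$ ($y{\left(C \right)} = 18 C + \sqrt{C - 12} = 18 C + \sqrt{-12 + C} = \sqrt{-12 + C} + 18 C$)
$354668 - y{\left(-232 \right)} = 354668 - \left(\sqrt{-12 - 232} + 18 \left(-232\right)\right) = 354668 - \left(\sqrt{-244} - 4176\right) = 354668 - \left(2 i \sqrt{61} - 4176\right) = 354668 - \left(-4176 + 2 i \sqrt{61}\right) = 354668 + \left(4176 - 2 i \sqrt{61}\right) = 358844 - 2 i \sqrt{61}$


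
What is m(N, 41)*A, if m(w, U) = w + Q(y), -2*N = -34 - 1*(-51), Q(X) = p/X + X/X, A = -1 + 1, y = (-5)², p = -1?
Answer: 0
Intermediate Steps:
y = 25
A = 0
Q(X) = 1 - 1/X (Q(X) = -1/X + X/X = -1/X + 1 = 1 - 1/X)
N = -17/2 (N = -(-34 - 1*(-51))/2 = -(-34 + 51)/2 = -½*17 = -17/2 ≈ -8.5000)
m(w, U) = 24/25 + w (m(w, U) = w + (-1 + 25)/25 = w + (1/25)*24 = w + 24/25 = 24/25 + w)
m(N, 41)*A = (24/25 - 17/2)*0 = -377/50*0 = 0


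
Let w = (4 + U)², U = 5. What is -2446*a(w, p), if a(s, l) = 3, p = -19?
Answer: -7338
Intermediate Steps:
w = 81 (w = (4 + 5)² = 9² = 81)
-2446*a(w, p) = -2446*3 = -7338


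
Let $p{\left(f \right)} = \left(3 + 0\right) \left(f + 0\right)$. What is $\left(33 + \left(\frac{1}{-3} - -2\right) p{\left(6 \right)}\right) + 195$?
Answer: $258$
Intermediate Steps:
$p{\left(f \right)} = 3 f$
$\left(33 + \left(\frac{1}{-3} - -2\right) p{\left(6 \right)}\right) + 195 = \left(33 + \left(\frac{1}{-3} - -2\right) 3 \cdot 6\right) + 195 = \left(33 + \left(- \frac{1}{3} + 2\right) 18\right) + 195 = \left(33 + \frac{5}{3} \cdot 18\right) + 195 = \left(33 + 30\right) + 195 = 63 + 195 = 258$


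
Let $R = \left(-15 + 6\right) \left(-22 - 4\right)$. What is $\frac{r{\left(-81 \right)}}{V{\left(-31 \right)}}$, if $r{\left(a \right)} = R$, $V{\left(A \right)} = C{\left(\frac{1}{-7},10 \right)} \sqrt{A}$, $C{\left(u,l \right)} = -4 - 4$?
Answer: $\frac{117 i \sqrt{31}}{124} \approx 5.2535 i$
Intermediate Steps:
$C{\left(u,l \right)} = -8$ ($C{\left(u,l \right)} = -4 - 4 = -8$)
$V{\left(A \right)} = - 8 \sqrt{A}$
$R = 234$ ($R = \left(-9\right) \left(-26\right) = 234$)
$r{\left(a \right)} = 234$
$\frac{r{\left(-81 \right)}}{V{\left(-31 \right)}} = \frac{234}{\left(-8\right) \sqrt{-31}} = \frac{234}{\left(-8\right) i \sqrt{31}} = 234 \frac{i \sqrt{31}}{248} = \frac{117 i \sqrt{31}}{124}$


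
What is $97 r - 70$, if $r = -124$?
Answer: $-12098$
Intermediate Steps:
$97 r - 70 = 97 \left(-124\right) - 70 = -12028 - 70 = -12098$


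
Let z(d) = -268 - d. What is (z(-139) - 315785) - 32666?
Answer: -348580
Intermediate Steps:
(z(-139) - 315785) - 32666 = ((-268 - 1*(-139)) - 315785) - 32666 = ((-268 + 139) - 315785) - 32666 = (-129 - 315785) - 32666 = -315914 - 32666 = -348580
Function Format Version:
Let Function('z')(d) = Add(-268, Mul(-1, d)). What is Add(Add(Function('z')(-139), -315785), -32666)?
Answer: -348580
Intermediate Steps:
Add(Add(Function('z')(-139), -315785), -32666) = Add(Add(Add(-268, Mul(-1, -139)), -315785), -32666) = Add(Add(Add(-268, 139), -315785), -32666) = Add(Add(-129, -315785), -32666) = Add(-315914, -32666) = -348580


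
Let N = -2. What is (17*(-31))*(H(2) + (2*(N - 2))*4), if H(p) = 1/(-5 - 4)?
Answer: 152303/9 ≈ 16923.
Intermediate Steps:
H(p) = -1/9 (H(p) = 1/(-9) = -1/9)
(17*(-31))*(H(2) + (2*(N - 2))*4) = (17*(-31))*(-1/9 + (2*(-2 - 2))*4) = -527*(-1/9 + (2*(-4))*4) = -527*(-1/9 - 8*4) = -527*(-1/9 - 32) = -527*(-289/9) = 152303/9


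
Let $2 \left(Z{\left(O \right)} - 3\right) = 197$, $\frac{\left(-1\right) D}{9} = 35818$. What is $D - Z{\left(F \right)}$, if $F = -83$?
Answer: $- \frac{644927}{2} \approx -3.2246 \cdot 10^{5}$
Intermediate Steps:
$D = -322362$ ($D = \left(-9\right) 35818 = -322362$)
$Z{\left(O \right)} = \frac{203}{2}$ ($Z{\left(O \right)} = 3 + \frac{1}{2} \cdot 197 = 3 + \frac{197}{2} = \frac{203}{2}$)
$D - Z{\left(F \right)} = -322362 - \frac{203}{2} = - \frac{644927}{2}$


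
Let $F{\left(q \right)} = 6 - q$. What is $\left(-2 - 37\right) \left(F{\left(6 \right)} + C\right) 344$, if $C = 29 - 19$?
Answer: $-134160$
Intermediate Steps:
$C = 10$ ($C = 29 - 19 = 10$)
$\left(-2 - 37\right) \left(F{\left(6 \right)} + C\right) 344 = \left(-2 - 37\right) \left(\left(6 - 6\right) + 10\right) 344 = - 39 \left(\left(6 - 6\right) + 10\right) 344 = - 39 \left(0 + 10\right) 344 = \left(-39\right) 10 \cdot 344 = \left(-390\right) 344 = -134160$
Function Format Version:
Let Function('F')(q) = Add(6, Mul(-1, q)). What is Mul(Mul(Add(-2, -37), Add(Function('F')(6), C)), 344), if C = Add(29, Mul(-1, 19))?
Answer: -134160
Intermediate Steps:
C = 10 (C = Add(29, -19) = 10)
Mul(Mul(Add(-2, -37), Add(Function('F')(6), C)), 344) = Mul(Mul(Add(-2, -37), Add(Add(6, Mul(-1, 6)), 10)), 344) = Mul(Mul(-39, Add(Add(6, -6), 10)), 344) = Mul(Mul(-39, Add(0, 10)), 344) = Mul(Mul(-39, 10), 344) = Mul(-390, 344) = -134160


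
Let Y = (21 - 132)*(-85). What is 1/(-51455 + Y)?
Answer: -1/42020 ≈ -2.3798e-5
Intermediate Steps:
Y = 9435 (Y = -111*(-85) = 9435)
1/(-51455 + Y) = 1/(-51455 + 9435) = 1/(-42020) = -1/42020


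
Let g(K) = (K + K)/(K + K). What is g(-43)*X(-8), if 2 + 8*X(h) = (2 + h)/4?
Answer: -7/16 ≈ -0.43750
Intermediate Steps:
g(K) = 1 (g(K) = (2*K)/((2*K)) = (2*K)*(1/(2*K)) = 1)
X(h) = -3/16 + h/32 (X(h) = -1/4 + ((2 + h)/4)/8 = -1/4 + ((2 + h)*(1/4))/8 = -1/4 + (1/2 + h/4)/8 = -1/4 + (1/16 + h/32) = -3/16 + h/32)
g(-43)*X(-8) = 1*(-3/16 + (1/32)*(-8)) = 1*(-3/16 - 1/4) = 1*(-7/16) = -7/16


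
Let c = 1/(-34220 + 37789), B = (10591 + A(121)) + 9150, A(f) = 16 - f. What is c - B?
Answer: -70080883/3569 ≈ -19636.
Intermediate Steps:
B = 19636 (B = (10591 + (16 - 1*121)) + 9150 = (10591 + (16 - 121)) + 9150 = (10591 - 105) + 9150 = 10486 + 9150 = 19636)
c = 1/3569 ≈ 0.00028019
c - B = 1/3569 - 1*19636 = 1/3569 - 19636 = -70080883/3569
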